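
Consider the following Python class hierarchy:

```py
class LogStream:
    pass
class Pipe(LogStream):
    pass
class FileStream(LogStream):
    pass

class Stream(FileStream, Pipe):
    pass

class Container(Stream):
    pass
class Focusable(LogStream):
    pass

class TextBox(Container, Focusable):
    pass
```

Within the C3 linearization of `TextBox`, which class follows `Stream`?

FileStream

L[TextBox] = TextBox + merge(L[Container], L[Focusable], [Container Focusable])
  take Container:  [Container Stream FileStream Pipe LogStream object] + [Focusable LogStream object] + [Container Focusable]
  take Stream:  [Stream FileStream Pipe LogStream object] + [Focusable LogStream object] + [Focusable]
  take FileStream:  [FileStream Pipe LogStream object] + [Focusable LogStream object] + [Focusable]
  take Pipe:  [Pipe LogStream object] + [Focusable LogStream object] + [Focusable]
  take Focusable:  [LogStream object] + [Focusable LogStream object] + [Focusable]
  take LogStream:  [LogStream object] + [LogStream object]
  take object:  [object] + [object]
MRO: TextBox Container Stream FileStream Pipe Focusable LogStream object
Stream is at position 2; next is FileStream.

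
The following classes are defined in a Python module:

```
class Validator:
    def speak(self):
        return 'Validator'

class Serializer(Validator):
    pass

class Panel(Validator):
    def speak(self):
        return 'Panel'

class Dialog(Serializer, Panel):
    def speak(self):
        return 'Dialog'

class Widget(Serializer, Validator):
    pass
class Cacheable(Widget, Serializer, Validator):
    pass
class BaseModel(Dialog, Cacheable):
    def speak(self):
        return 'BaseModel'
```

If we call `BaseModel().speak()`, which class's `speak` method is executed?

L[BaseModel] = BaseModel + merge(L[Dialog], L[Cacheable], [Dialog Cacheable])
  take Dialog:  [Dialog Serializer Panel Validator object] + [Cacheable Widget Serializer Validator object] + [Dialog Cacheable]
  take Cacheable:  [Serializer Panel Validator object] + [Cacheable Widget Serializer Validator object] + [Cacheable]
  take Widget:  [Serializer Panel Validator object] + [Widget Serializer Validator object]
  take Serializer:  [Serializer Panel Validator object] + [Serializer Validator object]
  take Panel:  [Panel Validator object] + [Validator object]
  take Validator:  [Validator object] + [Validator object]
  take object:  [object] + [object]
MRO: BaseModel Dialog Cacheable Widget Serializer Panel Validator object
speak is defined in: BaseModel, Dialog, Panel, Validator. First along the MRO is BaseModel.

BaseModel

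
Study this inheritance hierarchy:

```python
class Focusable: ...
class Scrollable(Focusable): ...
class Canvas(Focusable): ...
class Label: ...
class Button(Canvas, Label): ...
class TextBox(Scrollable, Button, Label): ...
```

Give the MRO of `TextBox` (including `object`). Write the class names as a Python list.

[TextBox, Scrollable, Button, Canvas, Focusable, Label, object]

L[TextBox] = TextBox + merge(L[Scrollable], L[Button], L[Label], [Scrollable Button Label])
  take Scrollable:  [Scrollable Focusable object] + [Button Canvas Focusable Label object] + [Label object] + [Scrollable Button Label]
  take Button:  [Focusable object] + [Button Canvas Focusable Label object] + [Label object] + [Button Label]
  take Canvas:  [Focusable object] + [Canvas Focusable Label object] + [Label object] + [Label]
  take Focusable:  [Focusable object] + [Focusable Label object] + [Label object] + [Label]
  take Label:  [object] + [Label object] + [Label object] + [Label]
  take object:  [object] + [object] + [object]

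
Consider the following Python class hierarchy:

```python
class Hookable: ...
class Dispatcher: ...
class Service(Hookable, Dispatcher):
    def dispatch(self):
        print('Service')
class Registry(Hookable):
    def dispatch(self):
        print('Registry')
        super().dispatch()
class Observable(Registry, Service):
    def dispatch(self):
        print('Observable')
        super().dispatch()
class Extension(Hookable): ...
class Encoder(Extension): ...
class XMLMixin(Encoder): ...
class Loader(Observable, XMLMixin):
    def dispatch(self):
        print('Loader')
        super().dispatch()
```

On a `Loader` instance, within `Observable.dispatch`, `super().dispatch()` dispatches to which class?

Registry

L[Loader] = Loader + merge(L[Observable], L[XMLMixin], [Observable XMLMixin])
  take Observable:  [Observable Registry Service Hookable Dispatcher object] + [XMLMixin Encoder Extension Hookable object] + [Observable XMLMixin]
  take Registry:  [Registry Service Hookable Dispatcher object] + [XMLMixin Encoder Extension Hookable object] + [XMLMixin]
  take Service:  [Service Hookable Dispatcher object] + [XMLMixin Encoder Extension Hookable object] + [XMLMixin]
  take XMLMixin:  [Hookable Dispatcher object] + [XMLMixin Encoder Extension Hookable object] + [XMLMixin]
  take Encoder:  [Hookable Dispatcher object] + [Encoder Extension Hookable object]
  take Extension:  [Hookable Dispatcher object] + [Extension Hookable object]
  take Hookable:  [Hookable Dispatcher object] + [Hookable object]
  take Dispatcher:  [Dispatcher object] + [object]
  take object:  [object] + [object]
MRO: Loader Observable Registry Service XMLMixin Encoder Extension Hookable Dispatcher object
super() in Observable.dispatch on a Loader instance goes to the class after Observable in Loader's MRO: Registry.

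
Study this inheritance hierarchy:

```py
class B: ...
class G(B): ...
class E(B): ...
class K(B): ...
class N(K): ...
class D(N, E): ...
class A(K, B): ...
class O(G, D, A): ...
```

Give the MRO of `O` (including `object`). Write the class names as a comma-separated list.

O, G, D, N, A, K, E, B, object

L[O] = O + merge(L[G], L[D], L[A], [G D A])
  take G:  [G B object] + [D N K E B object] + [A K B object] + [G D A]
  take D:  [B object] + [D N K E B object] + [A K B object] + [D A]
  take N:  [B object] + [N K E B object] + [A K B object] + [A]
  take A:  [B object] + [K E B object] + [A K B object] + [A]
  take K:  [B object] + [K E B object] + [K B object]
  take E:  [B object] + [E B object] + [B object]
  take B:  [B object] + [B object] + [B object]
  take object:  [object] + [object] + [object]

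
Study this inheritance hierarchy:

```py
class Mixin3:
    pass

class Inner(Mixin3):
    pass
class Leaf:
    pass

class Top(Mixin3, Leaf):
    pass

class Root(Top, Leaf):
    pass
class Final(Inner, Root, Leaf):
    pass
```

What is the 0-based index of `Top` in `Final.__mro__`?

L[Final] = Final + merge(L[Inner], L[Root], L[Leaf], [Inner Root Leaf])
  take Inner:  [Inner Mixin3 object] + [Root Top Mixin3 Leaf object] + [Leaf object] + [Inner Root Leaf]
  take Root:  [Mixin3 object] + [Root Top Mixin3 Leaf object] + [Leaf object] + [Root Leaf]
  take Top:  [Mixin3 object] + [Top Mixin3 Leaf object] + [Leaf object] + [Leaf]
  take Mixin3:  [Mixin3 object] + [Mixin3 Leaf object] + [Leaf object] + [Leaf]
  take Leaf:  [object] + [Leaf object] + [Leaf object] + [Leaf]
  take object:  [object] + [object] + [object]
MRO: Final Inner Root Top Mixin3 Leaf object
Top sits at index 3.

3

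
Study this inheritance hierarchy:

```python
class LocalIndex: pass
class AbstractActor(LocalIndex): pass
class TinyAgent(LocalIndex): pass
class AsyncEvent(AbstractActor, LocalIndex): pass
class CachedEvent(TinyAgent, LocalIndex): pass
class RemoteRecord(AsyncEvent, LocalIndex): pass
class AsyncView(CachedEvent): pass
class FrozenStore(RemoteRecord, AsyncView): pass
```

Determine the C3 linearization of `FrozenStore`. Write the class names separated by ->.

L[FrozenStore] = FrozenStore + merge(L[RemoteRecord], L[AsyncView], [RemoteRecord AsyncView])
  take RemoteRecord:  [RemoteRecord AsyncEvent AbstractActor LocalIndex object] + [AsyncView CachedEvent TinyAgent LocalIndex object] + [RemoteRecord AsyncView]
  take AsyncEvent:  [AsyncEvent AbstractActor LocalIndex object] + [AsyncView CachedEvent TinyAgent LocalIndex object] + [AsyncView]
  take AbstractActor:  [AbstractActor LocalIndex object] + [AsyncView CachedEvent TinyAgent LocalIndex object] + [AsyncView]
  take AsyncView:  [LocalIndex object] + [AsyncView CachedEvent TinyAgent LocalIndex object] + [AsyncView]
  take CachedEvent:  [LocalIndex object] + [CachedEvent TinyAgent LocalIndex object]
  take TinyAgent:  [LocalIndex object] + [TinyAgent LocalIndex object]
  take LocalIndex:  [LocalIndex object] + [LocalIndex object]
  take object:  [object] + [object]

FrozenStore -> RemoteRecord -> AsyncEvent -> AbstractActor -> AsyncView -> CachedEvent -> TinyAgent -> LocalIndex -> object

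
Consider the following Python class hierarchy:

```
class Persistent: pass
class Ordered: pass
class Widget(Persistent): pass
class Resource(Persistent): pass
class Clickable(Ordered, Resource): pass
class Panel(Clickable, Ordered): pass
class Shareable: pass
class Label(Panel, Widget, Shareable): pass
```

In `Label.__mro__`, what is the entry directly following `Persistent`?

L[Label] = Label + merge(L[Panel], L[Widget], L[Shareable], [Panel Widget Shareable])
  take Panel:  [Panel Clickable Ordered Resource Persistent object] + [Widget Persistent object] + [Shareable object] + [Panel Widget Shareable]
  take Clickable:  [Clickable Ordered Resource Persistent object] + [Widget Persistent object] + [Shareable object] + [Widget Shareable]
  take Ordered:  [Ordered Resource Persistent object] + [Widget Persistent object] + [Shareable object] + [Widget Shareable]
  take Resource:  [Resource Persistent object] + [Widget Persistent object] + [Shareable object] + [Widget Shareable]
  take Widget:  [Persistent object] + [Widget Persistent object] + [Shareable object] + [Widget Shareable]
  take Persistent:  [Persistent object] + [Persistent object] + [Shareable object] + [Shareable]
  take Shareable:  [object] + [object] + [Shareable object] + [Shareable]
  take object:  [object] + [object] + [object]
MRO: Label Panel Clickable Ordered Resource Widget Persistent Shareable object
Persistent is at position 6; next is Shareable.

Shareable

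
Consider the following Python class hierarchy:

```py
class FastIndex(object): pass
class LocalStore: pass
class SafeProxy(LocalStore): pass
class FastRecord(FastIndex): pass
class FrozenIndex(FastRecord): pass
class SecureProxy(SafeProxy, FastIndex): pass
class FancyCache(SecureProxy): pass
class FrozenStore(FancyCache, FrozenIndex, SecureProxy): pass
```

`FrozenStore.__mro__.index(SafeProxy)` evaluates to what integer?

L[FrozenStore] = FrozenStore + merge(L[FancyCache], L[FrozenIndex], L[SecureProxy], [FancyCache FrozenIndex SecureProxy])
  take FancyCache:  [FancyCache SecureProxy SafeProxy LocalStore FastIndex object] + [FrozenIndex FastRecord FastIndex object] + [SecureProxy SafeProxy LocalStore FastIndex object] + [FancyCache FrozenIndex SecureProxy]
  take FrozenIndex:  [SecureProxy SafeProxy LocalStore FastIndex object] + [FrozenIndex FastRecord FastIndex object] + [SecureProxy SafeProxy LocalStore FastIndex object] + [FrozenIndex SecureProxy]
  take SecureProxy:  [SecureProxy SafeProxy LocalStore FastIndex object] + [FastRecord FastIndex object] + [SecureProxy SafeProxy LocalStore FastIndex object] + [SecureProxy]
  take SafeProxy:  [SafeProxy LocalStore FastIndex object] + [FastRecord FastIndex object] + [SafeProxy LocalStore FastIndex object]
  take LocalStore:  [LocalStore FastIndex object] + [FastRecord FastIndex object] + [LocalStore FastIndex object]
  take FastRecord:  [FastIndex object] + [FastRecord FastIndex object] + [FastIndex object]
  take FastIndex:  [FastIndex object] + [FastIndex object] + [FastIndex object]
  take object:  [object] + [object] + [object]
MRO: FrozenStore FancyCache FrozenIndex SecureProxy SafeProxy LocalStore FastRecord FastIndex object
SafeProxy sits at index 4.

4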